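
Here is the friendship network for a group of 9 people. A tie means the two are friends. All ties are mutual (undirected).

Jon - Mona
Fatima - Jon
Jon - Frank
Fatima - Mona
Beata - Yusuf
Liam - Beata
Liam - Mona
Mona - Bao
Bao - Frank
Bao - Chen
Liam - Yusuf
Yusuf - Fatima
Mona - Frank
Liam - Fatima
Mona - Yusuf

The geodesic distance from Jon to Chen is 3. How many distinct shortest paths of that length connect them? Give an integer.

2

The shortest distance is 3. The length-3 paths are: Jon–Mona–Bao–Chen; Jon–Frank–Bao–Chen.
That gives 2 distinct shortest paths.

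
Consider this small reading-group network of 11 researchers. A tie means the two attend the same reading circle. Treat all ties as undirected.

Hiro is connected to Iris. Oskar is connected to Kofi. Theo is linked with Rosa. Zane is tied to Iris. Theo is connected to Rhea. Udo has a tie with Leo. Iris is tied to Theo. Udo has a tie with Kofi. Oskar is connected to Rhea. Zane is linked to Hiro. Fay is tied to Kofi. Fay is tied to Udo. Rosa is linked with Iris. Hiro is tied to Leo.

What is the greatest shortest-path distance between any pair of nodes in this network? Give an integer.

5

Eccentricity of each node (its greatest distance to any other): Fay:5, Hiro:4, Iris:4, Kofi:4, Leo:4, Oskar:4, Rhea:4, Rosa:5, Theo:4, Udo:4, Zane:4.
The maximum eccentricity is 5, realized for instance by the pair Rosa–Fay via Rosa – Theo – Rhea – Oskar – Kofi – Fay. So the diameter is 5.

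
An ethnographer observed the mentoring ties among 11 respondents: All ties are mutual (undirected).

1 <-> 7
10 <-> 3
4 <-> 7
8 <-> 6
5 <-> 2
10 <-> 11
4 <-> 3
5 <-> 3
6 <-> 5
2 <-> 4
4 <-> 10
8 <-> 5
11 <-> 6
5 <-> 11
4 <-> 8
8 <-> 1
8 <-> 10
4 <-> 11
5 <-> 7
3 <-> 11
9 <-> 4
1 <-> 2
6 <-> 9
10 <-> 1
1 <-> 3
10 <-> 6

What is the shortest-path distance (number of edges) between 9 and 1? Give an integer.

3

One shortest route is 9 – 4 – 7 – 1, which uses 3 edges, and at distance 2 from 9 we only reach {2, 3, 5, 7, 8, 10, 11}, which does not include 1. So d(9,1) = 3.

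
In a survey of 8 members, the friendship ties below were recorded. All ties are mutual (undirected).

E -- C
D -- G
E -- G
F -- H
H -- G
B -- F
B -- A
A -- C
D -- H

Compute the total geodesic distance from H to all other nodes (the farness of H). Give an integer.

Distances from H: A:3, B:2, C:3, D:1, E:2, F:1, G:1.
Sum = 3 + 2 + 3 + 1 + 2 + 1 + 1 = 13.

13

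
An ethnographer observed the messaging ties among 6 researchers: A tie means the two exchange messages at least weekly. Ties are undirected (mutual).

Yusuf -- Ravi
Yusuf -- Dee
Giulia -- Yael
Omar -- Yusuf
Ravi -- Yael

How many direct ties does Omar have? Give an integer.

Omar is directly tied to Yusuf. That is 1 neighbor, so the degree of Omar is 1.

1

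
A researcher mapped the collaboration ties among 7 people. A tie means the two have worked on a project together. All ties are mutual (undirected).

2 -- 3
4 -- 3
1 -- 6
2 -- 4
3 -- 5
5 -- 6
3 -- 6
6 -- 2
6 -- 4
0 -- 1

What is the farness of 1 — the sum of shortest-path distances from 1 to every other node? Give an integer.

10

Distances from 1: 0:1, 2:2, 3:2, 4:2, 5:2, 6:1.
Sum = 1 + 2 + 2 + 2 + 2 + 1 = 10.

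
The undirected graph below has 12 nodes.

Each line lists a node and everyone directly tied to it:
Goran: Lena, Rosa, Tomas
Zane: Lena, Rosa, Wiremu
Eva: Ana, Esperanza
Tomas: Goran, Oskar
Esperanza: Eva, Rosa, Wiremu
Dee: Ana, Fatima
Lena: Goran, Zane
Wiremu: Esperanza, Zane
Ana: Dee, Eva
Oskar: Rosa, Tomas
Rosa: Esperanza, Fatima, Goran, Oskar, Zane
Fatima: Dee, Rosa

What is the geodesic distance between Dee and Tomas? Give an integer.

One shortest route is Dee – Fatima – Rosa – Oskar – Tomas, which uses 4 edges, and at distance 3 from Dee we only reach {Esperanza, Goran, Oskar, Zane}, which does not include Tomas. So d(Dee,Tomas) = 4.

4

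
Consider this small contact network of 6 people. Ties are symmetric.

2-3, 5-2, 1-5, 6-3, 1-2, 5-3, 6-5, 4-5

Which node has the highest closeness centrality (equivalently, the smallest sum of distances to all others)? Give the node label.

Farness (sum of distances to all others) for each node — 1:8, 2:7, 3:7, 4:9, 5:5, 6:8.
The smallest farness is 5, for 5, so 5 has the highest closeness.

5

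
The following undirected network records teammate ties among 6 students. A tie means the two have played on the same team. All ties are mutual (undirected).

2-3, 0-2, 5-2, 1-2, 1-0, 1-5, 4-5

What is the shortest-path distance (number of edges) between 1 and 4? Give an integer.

One shortest route is 1 – 5 – 4, which uses 2 edges, and 1 and 4 are not directly tied, so nothing shorter exists. So d(1,4) = 2.

2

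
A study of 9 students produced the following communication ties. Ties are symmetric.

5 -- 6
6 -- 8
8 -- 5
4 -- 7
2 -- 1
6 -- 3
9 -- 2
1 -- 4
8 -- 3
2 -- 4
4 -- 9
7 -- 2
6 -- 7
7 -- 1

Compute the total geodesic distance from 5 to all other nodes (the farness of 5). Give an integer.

Distances from 5: 1:3, 2:3, 3:2, 4:3, 6:1, 7:2, 8:1, 9:4.
Sum = 3 + 3 + 2 + 3 + 1 + 2 + 1 + 4 = 19.

19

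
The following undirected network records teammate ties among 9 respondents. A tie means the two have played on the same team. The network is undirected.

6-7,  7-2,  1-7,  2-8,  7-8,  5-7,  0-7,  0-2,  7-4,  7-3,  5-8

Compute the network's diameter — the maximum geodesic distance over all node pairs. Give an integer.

Eccentricity of each node (its greatest distance to any other): 0:2, 1:2, 2:2, 3:2, 4:2, 5:2, 6:2, 7:1, 8:2.
The maximum eccentricity is 2, realized for instance by the pair 2–3 via 2 – 7 – 3. So the diameter is 2.

2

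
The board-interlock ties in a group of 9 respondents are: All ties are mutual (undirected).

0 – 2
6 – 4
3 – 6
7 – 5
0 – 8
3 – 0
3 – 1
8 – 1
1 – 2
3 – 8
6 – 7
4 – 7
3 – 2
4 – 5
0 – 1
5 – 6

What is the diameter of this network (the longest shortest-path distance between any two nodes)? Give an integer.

3

Eccentricity of each node (its greatest distance to any other): 0:3, 1:3, 2:3, 3:2, 4:3, 5:3, 6:2, 7:3, 8:3.
The maximum eccentricity is 3, realized for instance by the pair 4–2 via 4 – 6 – 3 – 2. So the diameter is 3.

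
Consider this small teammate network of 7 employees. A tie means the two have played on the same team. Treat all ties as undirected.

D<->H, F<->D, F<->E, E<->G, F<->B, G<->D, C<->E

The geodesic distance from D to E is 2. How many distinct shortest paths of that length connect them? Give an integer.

The shortest distance is 2. The length-2 paths are: D–G–E; D–F–E.
That gives 2 distinct shortest paths.

2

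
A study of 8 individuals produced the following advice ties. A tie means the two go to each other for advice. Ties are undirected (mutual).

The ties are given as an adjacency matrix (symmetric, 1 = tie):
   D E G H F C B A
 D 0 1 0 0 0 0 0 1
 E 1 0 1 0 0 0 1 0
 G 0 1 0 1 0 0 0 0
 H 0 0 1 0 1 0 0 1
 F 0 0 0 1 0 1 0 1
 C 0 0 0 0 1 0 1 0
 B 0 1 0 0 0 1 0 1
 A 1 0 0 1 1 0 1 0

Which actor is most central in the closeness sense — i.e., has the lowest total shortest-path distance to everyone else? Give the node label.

Farness (sum of distances to all others) for each node — A:10, B:11, C:14, D:13, E:12, F:12, G:13, H:11.
The smallest farness is 10, for A, so A has the highest closeness.

A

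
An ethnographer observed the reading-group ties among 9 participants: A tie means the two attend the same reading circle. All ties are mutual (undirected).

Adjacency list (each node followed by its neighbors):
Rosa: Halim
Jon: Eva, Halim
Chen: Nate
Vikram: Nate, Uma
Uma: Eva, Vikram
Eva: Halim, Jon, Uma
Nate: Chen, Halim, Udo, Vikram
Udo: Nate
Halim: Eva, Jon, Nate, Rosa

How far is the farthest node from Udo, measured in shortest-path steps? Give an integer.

3

Distances from Udo: Chen:2, Eva:3, Halim:2, Jon:3, Nate:1, Rosa:3, Uma:3, Vikram:2.
The largest is 3 (to Eva, Rosa, Jon, and Uma), so the eccentricity of Udo is 3.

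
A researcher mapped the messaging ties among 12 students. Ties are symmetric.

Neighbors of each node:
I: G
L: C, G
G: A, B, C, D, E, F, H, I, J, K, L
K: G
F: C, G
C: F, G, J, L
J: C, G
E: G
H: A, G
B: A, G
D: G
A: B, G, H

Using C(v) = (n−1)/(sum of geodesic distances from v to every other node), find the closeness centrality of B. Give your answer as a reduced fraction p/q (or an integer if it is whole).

11/20

Distances from B: A:1, C:2, D:2, E:2, F:2, G:1, H:2, I:2, J:2, K:2, L:2. Sum = 20.
n = 12, so closeness = 11/20.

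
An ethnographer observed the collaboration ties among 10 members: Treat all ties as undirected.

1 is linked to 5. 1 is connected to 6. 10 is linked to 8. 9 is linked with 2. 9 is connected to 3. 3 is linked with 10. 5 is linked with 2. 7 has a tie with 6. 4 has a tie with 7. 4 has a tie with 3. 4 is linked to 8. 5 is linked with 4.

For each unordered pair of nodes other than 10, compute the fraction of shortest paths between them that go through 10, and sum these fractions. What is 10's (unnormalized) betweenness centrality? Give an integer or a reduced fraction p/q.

Pairs whose geodesics pass through 10 — 8–9: 1/2; 8–3: 1/2.
All other pairs contribute 0.
Summing the contributions gives betweenness(10) = 1.

1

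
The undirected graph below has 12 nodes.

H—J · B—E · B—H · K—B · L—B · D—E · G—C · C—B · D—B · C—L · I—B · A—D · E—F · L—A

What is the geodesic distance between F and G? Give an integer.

One shortest route is F – E – B – C – G, which uses 4 edges, and at distance 3 from F we only reach {A, C, H, I, K, L}, which does not include G. So d(F,G) = 4.

4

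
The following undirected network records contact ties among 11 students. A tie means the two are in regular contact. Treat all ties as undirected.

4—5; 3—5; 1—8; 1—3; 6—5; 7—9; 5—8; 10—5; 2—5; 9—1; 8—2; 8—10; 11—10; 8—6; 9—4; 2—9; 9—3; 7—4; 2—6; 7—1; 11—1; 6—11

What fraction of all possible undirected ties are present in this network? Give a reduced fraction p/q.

2/5

There are 22 edges and 11 nodes, so the maximum possible is C(11,2) = 55.
Density = 22/55 = 2/5.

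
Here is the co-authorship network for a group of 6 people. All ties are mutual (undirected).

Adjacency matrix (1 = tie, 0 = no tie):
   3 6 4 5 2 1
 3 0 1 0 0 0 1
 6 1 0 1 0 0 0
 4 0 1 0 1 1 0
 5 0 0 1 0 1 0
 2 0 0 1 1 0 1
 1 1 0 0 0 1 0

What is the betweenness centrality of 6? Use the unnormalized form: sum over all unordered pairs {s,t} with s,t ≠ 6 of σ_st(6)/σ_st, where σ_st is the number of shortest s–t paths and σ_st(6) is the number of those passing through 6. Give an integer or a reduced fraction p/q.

3/2

Pairs whose geodesics pass through 6 — 3–4: 1; 3–5: 1/2.
All other pairs contribute 0.
Summing the contributions gives betweenness(6) = 3/2.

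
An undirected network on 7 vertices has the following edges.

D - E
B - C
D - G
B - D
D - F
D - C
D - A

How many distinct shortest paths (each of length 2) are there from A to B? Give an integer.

The shortest distance is 2, and the only length-2 path is A–D–B. So there is exactly 1 shortest path.

1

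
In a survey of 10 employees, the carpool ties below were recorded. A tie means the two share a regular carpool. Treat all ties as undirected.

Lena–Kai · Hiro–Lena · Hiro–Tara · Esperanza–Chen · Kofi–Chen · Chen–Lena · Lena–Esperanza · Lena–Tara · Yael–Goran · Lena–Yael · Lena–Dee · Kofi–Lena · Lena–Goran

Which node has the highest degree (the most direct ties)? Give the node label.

Lena

Degrees — Chen:3, Dee:1, Esperanza:2, Goran:2, Hiro:2, Kai:1, Kofi:2, Lena:9, Tara:2, Yael:2.
The maximum is 9, attained only by Lena.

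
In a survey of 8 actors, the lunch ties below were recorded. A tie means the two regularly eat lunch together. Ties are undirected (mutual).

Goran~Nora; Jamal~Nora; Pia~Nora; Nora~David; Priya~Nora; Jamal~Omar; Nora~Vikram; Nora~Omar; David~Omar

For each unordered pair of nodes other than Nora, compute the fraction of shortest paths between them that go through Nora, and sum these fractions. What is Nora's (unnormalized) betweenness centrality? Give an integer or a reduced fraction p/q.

37/2

Pairs whose geodesics pass through Nora — Omar–Pia: 1; Omar–Goran: 1; Omar–Vikram: 1; Omar–Priya: 1; David–Jamal: 1/2; David–Pia: 1; David–Goran: 1; David–Vikram: 1; David–Priya: 1; Jamal–Pia: 1; Jamal–Goran: 1; Jamal–Vikram: 1; Jamal–Priya: 1; Pia–Goran: 1 … (+5 more pairs).
All other pairs contribute 0.
Summing the contributions gives betweenness(Nora) = 37/2.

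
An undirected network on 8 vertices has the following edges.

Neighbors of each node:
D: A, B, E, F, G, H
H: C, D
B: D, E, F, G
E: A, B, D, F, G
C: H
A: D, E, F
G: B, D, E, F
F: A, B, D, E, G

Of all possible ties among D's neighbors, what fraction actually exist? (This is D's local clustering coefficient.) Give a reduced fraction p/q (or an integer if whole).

8/15

D's neighbors: A, B, E, F, G, and H (k = 6).
Possible neighbor pairs: C(6,2) = 15. Edges among them: A–E, A–F, B–E, B–F, B–G, E–F, E–G, F–G → e = 8.
Clustering(D) = 8/15.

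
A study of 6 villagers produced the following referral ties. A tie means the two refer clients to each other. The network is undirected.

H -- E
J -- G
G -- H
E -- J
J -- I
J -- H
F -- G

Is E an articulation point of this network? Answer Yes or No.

Even without E, every remaining node can still reach every other (the residual graph is connected), so E is not a cut vertex.

No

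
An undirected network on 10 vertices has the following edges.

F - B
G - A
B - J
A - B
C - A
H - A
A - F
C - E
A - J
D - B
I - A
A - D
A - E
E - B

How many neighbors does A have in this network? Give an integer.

9

A is directly tied to B, C, D, E, F, G, H, I, and J. That is 9 neighbors, so the degree of A is 9.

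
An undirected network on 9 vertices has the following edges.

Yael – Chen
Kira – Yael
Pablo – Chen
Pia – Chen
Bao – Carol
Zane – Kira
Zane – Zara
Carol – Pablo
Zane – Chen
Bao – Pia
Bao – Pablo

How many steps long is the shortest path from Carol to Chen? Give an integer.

One shortest route is Carol – Pablo – Chen, which uses 2 edges, and Carol and Chen are not directly tied, so nothing shorter exists. So d(Carol,Chen) = 2.

2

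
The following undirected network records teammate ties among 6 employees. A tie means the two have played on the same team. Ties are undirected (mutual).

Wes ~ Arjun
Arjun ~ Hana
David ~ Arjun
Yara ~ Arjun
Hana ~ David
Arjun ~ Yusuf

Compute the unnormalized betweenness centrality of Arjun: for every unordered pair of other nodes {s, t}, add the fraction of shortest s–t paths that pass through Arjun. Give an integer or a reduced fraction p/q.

Pairs whose geodesics pass through Arjun — David–Wes: 1; David–Yusuf: 1; David–Yara: 1; Wes–Hana: 1; Wes–Yusuf: 1; Wes–Yara: 1; Hana–Yusuf: 1; Hana–Yara: 1; Yusuf–Yara: 1.
All other pairs contribute 0.
Summing the contributions gives betweenness(Arjun) = 9.

9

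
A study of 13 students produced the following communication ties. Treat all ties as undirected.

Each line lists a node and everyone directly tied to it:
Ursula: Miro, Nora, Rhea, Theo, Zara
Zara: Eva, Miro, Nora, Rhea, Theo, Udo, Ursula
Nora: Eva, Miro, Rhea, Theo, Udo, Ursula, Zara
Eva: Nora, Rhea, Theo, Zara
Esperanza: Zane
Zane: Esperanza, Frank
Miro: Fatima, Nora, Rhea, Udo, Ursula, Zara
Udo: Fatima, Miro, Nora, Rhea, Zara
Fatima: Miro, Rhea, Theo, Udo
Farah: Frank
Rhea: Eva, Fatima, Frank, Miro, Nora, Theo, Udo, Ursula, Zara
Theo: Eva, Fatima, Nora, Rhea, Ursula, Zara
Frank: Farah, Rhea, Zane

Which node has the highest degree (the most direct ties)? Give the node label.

Degrees — Esperanza:1, Eva:4, Farah:1, Fatima:4, Frank:3, Miro:6, Nora:7, Rhea:9, Theo:6, Udo:5, Ursula:5, Zane:2, Zara:7.
The maximum is 9, attained only by Rhea.

Rhea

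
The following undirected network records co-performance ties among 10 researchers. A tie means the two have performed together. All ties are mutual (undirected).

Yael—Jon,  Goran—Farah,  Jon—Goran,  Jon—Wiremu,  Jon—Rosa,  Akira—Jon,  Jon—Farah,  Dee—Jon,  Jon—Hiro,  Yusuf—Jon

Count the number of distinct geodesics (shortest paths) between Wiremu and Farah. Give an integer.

1

The shortest distance is 2, and the only length-2 path is Wiremu–Jon–Farah. So there is exactly 1 shortest path.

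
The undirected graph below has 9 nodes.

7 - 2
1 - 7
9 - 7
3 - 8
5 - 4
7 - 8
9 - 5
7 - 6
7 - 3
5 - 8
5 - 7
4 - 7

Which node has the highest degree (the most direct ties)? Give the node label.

Degrees — 1:1, 2:1, 3:2, 4:2, 5:4, 6:1, 7:8, 8:3, 9:2.
The maximum is 8, attained only by 7.

7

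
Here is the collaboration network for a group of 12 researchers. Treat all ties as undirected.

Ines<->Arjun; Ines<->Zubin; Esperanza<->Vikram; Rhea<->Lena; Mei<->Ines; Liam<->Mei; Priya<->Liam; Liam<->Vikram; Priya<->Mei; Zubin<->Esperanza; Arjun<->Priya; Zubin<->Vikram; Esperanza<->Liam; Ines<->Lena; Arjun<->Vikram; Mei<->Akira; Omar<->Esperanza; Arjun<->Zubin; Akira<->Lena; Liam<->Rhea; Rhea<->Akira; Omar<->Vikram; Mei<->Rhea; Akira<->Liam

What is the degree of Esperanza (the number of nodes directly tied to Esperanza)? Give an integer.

Esperanza is directly tied to Liam, Omar, Vikram, and Zubin. That is 4 neighbors, so the degree of Esperanza is 4.

4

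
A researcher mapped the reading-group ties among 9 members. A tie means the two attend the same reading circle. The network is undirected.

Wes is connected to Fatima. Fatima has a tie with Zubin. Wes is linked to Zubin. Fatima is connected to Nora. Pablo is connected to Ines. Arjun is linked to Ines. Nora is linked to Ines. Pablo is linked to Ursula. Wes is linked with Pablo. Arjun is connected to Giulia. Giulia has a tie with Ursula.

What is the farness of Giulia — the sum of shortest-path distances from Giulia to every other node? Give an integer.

20

Distances from Giulia: Arjun:1, Fatima:4, Ines:2, Nora:3, Pablo:2, Ursula:1, Wes:3, Zubin:4.
Sum = 1 + 4 + 2 + 3 + 2 + 1 + 3 + 4 = 20.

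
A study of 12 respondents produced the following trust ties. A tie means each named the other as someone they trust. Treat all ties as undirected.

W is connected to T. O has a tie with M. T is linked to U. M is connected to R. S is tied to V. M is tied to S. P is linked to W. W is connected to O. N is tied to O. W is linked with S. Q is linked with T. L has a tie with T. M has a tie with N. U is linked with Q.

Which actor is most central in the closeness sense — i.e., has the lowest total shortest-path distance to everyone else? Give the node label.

Farness (sum of distances to all others) for each node — L:33, M:26, N:29, O:23, P:29, Q:32, R:36, S:22, T:23, U:32, V:32, W:19.
The smallest farness is 19, for W, so W has the highest closeness.

W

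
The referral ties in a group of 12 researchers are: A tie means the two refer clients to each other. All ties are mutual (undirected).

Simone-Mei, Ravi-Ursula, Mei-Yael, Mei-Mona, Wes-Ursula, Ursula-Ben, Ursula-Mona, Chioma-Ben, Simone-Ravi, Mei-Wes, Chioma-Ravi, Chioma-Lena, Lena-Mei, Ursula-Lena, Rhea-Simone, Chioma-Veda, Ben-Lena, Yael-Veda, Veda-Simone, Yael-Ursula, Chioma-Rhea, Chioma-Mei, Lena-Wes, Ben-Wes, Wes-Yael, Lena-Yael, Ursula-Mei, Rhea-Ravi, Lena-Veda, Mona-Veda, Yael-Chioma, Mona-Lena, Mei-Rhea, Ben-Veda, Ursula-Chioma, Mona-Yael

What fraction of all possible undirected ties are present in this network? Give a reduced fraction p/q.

There are 36 edges and 12 nodes, so the maximum possible is C(12,2) = 66.
Density = 36/66 = 6/11.

6/11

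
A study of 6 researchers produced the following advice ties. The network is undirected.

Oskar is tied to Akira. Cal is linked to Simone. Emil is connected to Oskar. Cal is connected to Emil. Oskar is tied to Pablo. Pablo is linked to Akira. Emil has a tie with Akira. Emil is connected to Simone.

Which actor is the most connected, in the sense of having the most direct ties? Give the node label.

Emil

Degrees — Akira:3, Cal:2, Emil:4, Oskar:3, Pablo:2, Simone:2.
The maximum is 4, attained only by Emil.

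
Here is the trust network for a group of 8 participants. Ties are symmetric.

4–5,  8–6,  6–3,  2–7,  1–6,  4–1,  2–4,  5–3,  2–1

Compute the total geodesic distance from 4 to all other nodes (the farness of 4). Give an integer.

Distances from 4: 1:1, 2:1, 3:2, 5:1, 6:2, 7:2, 8:3.
Sum = 1 + 1 + 2 + 1 + 2 + 2 + 3 = 12.

12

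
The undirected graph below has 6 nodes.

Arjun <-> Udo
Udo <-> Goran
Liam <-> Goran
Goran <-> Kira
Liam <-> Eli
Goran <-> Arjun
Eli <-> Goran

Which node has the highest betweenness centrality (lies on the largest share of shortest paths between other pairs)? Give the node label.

Goran

Unnormalized betweenness of each node: Arjun:0, Eli:0, Goran:8, Kira:0, Liam:0, Udo:0.
Goran has the largest value, 8, making it the main broker — the node through which the most shortest paths run.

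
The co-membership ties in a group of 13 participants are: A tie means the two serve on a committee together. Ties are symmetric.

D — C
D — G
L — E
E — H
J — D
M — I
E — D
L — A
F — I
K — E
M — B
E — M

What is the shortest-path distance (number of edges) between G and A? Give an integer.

4

One shortest route is G – D – E – L – A, which uses 4 edges, and at distance 3 from G we only reach {H, K, L, M}, which does not include A. So d(G,A) = 4.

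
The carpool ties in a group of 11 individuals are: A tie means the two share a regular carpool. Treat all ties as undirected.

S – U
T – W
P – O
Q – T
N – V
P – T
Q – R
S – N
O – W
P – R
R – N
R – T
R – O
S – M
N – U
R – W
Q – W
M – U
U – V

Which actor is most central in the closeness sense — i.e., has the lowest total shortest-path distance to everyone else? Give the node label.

Farness (sum of distances to all others) for each node — M:29, N:16, O:22, P:22, Q:22, R:15, S:22, T:21, U:21, V:23, W:21.
The smallest farness is 15, for R, so R has the highest closeness.

R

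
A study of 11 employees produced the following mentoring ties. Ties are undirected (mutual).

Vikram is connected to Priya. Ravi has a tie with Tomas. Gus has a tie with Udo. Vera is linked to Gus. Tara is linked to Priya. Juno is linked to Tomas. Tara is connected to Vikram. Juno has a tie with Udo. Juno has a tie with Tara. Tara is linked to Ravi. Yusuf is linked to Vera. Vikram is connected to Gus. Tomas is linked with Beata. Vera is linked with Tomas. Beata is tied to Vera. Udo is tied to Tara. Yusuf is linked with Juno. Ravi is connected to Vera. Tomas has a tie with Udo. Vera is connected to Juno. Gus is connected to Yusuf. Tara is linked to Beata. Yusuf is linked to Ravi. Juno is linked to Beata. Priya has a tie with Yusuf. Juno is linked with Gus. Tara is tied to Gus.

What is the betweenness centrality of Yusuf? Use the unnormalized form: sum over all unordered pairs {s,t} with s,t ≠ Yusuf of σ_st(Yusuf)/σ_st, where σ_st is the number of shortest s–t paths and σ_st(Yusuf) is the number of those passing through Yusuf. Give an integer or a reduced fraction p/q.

Pairs whose geodesics pass through Yusuf — Vera–Priya: 1; Gus–Priya: 1/3; Gus–Ravi: 1/3; Juno–Priya: 1/2; Juno–Ravi: 1/4; Tomas–Priya: 3/7; Priya–Ravi: 1/2.
All other pairs contribute 0.
Summing the contributions gives betweenness(Yusuf) = 281/84.

281/84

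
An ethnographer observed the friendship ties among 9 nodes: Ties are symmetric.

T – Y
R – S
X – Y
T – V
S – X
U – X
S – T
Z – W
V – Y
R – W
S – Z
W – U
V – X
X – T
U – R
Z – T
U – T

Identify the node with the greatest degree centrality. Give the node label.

Degrees — R:3, S:4, T:6, U:4, V:3, W:3, X:5, Y:3, Z:3.
The maximum is 6, attained only by T.

T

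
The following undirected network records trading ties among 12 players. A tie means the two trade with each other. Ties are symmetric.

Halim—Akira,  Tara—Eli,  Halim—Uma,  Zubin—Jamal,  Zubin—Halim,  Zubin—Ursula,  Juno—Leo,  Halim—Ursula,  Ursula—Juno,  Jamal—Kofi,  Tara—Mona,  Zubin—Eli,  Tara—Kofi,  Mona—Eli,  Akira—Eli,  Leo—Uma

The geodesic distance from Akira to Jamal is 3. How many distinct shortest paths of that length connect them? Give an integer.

2

The shortest distance is 3. The length-3 paths are: Akira–Halim–Zubin–Jamal; Akira–Eli–Zubin–Jamal.
That gives 2 distinct shortest paths.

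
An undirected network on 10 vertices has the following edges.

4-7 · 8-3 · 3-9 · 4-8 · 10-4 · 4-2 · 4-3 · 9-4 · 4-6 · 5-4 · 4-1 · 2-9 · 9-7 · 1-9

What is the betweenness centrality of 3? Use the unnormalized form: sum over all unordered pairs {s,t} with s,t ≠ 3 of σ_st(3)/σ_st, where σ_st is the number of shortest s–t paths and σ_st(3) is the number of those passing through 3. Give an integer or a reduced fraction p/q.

1/2

Pairs whose geodesics pass through 3 — 8–9: 1/2.
All other pairs contribute 0.
Summing the contributions gives betweenness(3) = 1/2.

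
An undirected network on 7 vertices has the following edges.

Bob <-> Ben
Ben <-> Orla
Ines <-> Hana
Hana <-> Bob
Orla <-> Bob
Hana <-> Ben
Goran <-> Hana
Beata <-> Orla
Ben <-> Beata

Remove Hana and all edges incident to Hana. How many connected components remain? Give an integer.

3

Without Hana, the remaining ties split the others into: {Beata, Ben, Bob, Orla}; {Ines}; {Goran}.
That's 3 separate components.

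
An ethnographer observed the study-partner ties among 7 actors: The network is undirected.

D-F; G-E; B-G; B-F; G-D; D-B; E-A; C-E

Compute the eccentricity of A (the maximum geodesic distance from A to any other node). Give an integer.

4

Distances from A: B:3, C:2, D:3, E:1, F:4, G:2.
The largest is 4 (to F), so the eccentricity of A is 4.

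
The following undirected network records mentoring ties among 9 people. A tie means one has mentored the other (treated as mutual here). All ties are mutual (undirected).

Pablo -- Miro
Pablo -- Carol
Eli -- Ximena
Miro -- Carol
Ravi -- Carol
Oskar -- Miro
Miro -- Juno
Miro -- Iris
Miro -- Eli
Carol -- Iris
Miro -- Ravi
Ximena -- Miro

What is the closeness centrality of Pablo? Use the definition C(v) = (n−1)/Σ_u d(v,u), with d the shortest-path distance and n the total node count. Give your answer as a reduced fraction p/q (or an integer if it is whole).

4/7

Distances from Pablo: Carol:1, Eli:2, Iris:2, Juno:2, Miro:1, Oskar:2, Ravi:2, Ximena:2. Sum = 14.
n = 9, so closeness = 8/14 = 4/7.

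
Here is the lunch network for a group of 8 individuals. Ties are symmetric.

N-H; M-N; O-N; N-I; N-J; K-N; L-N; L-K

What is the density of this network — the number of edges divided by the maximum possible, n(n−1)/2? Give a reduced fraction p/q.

There are 8 edges and 8 nodes, so the maximum possible is C(8,2) = 28.
Density = 8/28 = 2/7.

2/7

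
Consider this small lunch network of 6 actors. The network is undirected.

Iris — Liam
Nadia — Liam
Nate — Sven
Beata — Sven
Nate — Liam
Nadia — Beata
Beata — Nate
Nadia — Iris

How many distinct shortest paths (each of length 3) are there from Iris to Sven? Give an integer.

2

The shortest distance is 3. The length-3 paths are: Iris–Nadia–Beata–Sven; Iris–Liam–Nate–Sven.
That gives 2 distinct shortest paths.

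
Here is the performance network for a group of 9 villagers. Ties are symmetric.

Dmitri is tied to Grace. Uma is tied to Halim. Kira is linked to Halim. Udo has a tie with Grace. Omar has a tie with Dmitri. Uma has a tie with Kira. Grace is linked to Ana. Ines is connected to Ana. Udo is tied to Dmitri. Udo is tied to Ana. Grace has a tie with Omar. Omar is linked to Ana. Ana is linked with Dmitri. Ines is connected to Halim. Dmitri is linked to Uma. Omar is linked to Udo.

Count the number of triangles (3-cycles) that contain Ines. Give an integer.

0

Ines's neighbors are Ana and Halim, but none of them are tied to each other, so no triangle contains Ines.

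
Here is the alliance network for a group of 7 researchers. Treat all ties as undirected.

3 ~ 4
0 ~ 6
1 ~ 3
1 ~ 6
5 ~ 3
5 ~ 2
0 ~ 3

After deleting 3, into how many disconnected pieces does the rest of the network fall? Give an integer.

Without 3, the remaining ties split the others into: {0, 1, 6}; {2, 5}; {4}.
That's 3 separate components.

3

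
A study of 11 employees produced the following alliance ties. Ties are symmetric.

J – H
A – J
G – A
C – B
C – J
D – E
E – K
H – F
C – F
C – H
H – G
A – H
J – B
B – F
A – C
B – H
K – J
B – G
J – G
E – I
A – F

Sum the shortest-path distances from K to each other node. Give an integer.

19

Distances from K: A:2, B:2, C:2, D:2, E:1, F:3, G:2, H:2, I:2, J:1.
Sum = 2 + 2 + 2 + 2 + 1 + 3 + 2 + 2 + 2 + 1 = 19.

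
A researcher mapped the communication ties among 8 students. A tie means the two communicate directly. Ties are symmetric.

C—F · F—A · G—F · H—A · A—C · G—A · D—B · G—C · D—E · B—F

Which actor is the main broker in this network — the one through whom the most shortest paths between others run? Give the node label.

F

Unnormalized betweenness of each node: A:6, B:10, C:0, D:6, E:0, F:12, G:0, H:0.
F has the largest value, 12, making it the main broker — the node through which the most shortest paths run.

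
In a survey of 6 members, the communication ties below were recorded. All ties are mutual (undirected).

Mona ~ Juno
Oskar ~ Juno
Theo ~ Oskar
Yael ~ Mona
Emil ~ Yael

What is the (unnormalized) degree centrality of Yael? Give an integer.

Yael is directly tied to Emil and Mona. That is 2 neighbors, so the degree of Yael is 2.

2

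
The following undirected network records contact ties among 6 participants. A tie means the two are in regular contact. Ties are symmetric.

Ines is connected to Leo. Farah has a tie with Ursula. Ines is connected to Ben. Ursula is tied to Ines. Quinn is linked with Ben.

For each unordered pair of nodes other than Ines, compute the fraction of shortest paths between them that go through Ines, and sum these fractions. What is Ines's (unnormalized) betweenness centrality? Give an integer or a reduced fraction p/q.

Pairs whose geodesics pass through Ines — Ursula–Ben: 1; Ursula–Quinn: 1; Ursula–Leo: 1; Ben–Leo: 1; Ben–Farah: 1; Quinn–Leo: 1; Quinn–Farah: 1; Leo–Farah: 1.
All other pairs contribute 0.
Summing the contributions gives betweenness(Ines) = 8.

8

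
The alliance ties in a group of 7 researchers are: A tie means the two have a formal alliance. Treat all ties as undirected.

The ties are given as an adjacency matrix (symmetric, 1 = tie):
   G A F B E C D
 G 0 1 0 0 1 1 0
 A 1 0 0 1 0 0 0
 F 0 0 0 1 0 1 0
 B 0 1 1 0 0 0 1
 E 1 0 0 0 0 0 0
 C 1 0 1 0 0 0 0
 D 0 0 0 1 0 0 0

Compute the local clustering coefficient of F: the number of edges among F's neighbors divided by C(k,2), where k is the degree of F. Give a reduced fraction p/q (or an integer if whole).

0

F's neighbors: B and C (k = 2).
Possible neighbor pairs: C(2,2) = 1. Edges among them: none → e = 0.
Clustering(F) = 0/1.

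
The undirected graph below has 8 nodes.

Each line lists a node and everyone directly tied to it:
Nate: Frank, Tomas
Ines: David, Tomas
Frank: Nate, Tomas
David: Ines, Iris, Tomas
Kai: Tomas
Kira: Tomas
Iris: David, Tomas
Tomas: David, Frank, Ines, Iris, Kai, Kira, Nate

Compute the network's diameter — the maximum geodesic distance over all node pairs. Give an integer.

Eccentricity of each node (its greatest distance to any other): David:2, Frank:2, Ines:2, Iris:2, Kai:2, Kira:2, Nate:2, Tomas:1.
The maximum eccentricity is 2, realized for instance by the pair Kira–David via Kira – Tomas – David. So the diameter is 2.

2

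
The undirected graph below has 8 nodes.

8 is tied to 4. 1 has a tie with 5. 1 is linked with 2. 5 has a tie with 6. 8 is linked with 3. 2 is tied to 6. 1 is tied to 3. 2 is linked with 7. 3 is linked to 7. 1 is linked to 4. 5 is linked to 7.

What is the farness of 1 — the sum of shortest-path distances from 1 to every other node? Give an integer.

10

Distances from 1: 2:1, 3:1, 4:1, 5:1, 6:2, 7:2, 8:2.
Sum = 1 + 1 + 1 + 1 + 2 + 2 + 2 = 10.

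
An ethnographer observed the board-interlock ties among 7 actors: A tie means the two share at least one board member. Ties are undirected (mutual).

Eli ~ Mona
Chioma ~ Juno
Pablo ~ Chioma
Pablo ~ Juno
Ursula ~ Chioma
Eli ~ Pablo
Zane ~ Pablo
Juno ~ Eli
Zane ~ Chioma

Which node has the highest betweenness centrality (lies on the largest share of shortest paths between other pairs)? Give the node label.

Unnormalized betweenness of each node: Chioma:11/2, Eli:5, Juno:2, Mona:0, Pablo:9/2, Ursula:0, Zane:0.
Chioma has the largest value, 11/2, making it the main broker — the node through which the most shortest paths run.

Chioma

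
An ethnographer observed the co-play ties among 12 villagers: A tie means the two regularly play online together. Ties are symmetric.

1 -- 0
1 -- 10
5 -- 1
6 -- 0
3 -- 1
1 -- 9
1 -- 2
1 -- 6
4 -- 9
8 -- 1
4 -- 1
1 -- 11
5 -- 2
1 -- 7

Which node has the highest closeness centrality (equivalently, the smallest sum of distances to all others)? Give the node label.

1

Farness (sum of distances to all others) for each node — 0:20, 1:11, 2:20, 3:21, 4:20, 5:20, 6:20, 7:21, 8:21, 9:20, 10:21, 11:21.
The smallest farness is 11, for 1, so 1 has the highest closeness.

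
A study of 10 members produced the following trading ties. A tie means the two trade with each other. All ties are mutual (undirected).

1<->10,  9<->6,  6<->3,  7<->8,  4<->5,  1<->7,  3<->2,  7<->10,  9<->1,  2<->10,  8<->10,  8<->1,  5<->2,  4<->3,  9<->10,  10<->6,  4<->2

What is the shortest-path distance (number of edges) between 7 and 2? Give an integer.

One shortest route is 7 – 10 – 2, which uses 2 edges, and 7 and 2 are not directly tied, so nothing shorter exists. So d(7,2) = 2.

2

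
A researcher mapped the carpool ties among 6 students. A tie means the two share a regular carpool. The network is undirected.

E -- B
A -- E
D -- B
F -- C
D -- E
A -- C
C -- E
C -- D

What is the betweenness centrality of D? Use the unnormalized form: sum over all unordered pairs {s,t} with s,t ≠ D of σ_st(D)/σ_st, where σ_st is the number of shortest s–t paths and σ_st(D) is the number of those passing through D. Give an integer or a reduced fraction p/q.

1

Pairs whose geodesics pass through D — B–F: 1/2; B–C: 1/2.
All other pairs contribute 0.
Summing the contributions gives betweenness(D) = 1.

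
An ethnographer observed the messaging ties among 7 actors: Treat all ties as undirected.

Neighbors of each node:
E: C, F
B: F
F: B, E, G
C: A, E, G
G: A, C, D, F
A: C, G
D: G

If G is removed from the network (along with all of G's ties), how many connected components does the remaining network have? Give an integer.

Without G, the remaining ties split the others into: {A, B, C, E, F}; {D}.
That's 2 separate components.

2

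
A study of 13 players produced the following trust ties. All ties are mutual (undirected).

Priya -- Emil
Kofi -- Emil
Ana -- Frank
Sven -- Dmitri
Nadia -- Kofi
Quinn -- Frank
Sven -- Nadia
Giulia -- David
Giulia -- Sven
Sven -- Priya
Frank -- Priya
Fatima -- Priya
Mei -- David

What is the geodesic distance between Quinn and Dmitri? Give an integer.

4

One shortest route is Quinn – Frank – Priya – Sven – Dmitri, which uses 4 edges, and at distance 3 from Quinn we only reach {Emil, Fatima, Sven}, which does not include Dmitri. So d(Quinn,Dmitri) = 4.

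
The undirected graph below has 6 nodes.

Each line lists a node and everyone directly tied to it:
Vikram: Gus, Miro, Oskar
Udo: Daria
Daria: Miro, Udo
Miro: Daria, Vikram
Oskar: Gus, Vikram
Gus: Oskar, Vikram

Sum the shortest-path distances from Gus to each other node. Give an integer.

Distances from Gus: Daria:3, Miro:2, Oskar:1, Udo:4, Vikram:1.
Sum = 3 + 2 + 1 + 4 + 1 = 11.

11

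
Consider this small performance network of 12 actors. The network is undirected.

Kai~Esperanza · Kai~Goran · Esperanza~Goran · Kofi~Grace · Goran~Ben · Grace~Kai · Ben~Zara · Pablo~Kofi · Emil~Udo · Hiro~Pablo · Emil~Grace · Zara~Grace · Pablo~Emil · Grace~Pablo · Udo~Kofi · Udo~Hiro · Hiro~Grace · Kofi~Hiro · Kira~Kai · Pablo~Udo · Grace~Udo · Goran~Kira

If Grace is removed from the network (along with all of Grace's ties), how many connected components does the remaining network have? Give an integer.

Without Grace, the remaining ties split the others into: {Ben, Esperanza, Goran, Kai, Kira, Zara}; {Emil, Hiro, Kofi, Pablo, Udo}.
That's 2 separate components.

2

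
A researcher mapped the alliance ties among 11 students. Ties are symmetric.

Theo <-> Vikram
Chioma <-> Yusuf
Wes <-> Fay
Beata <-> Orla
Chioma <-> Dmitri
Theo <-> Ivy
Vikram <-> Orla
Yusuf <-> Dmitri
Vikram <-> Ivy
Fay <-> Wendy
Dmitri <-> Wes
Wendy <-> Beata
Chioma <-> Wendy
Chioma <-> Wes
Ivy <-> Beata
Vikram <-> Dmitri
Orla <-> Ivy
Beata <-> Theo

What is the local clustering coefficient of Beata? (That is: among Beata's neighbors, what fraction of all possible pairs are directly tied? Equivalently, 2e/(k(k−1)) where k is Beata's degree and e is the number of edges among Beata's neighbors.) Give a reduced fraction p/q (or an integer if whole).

1/3

Beata's neighbors: Ivy, Orla, Theo, and Wendy (k = 4).
Possible neighbor pairs: C(4,2) = 6. Edges among them: Ivy–Orla, Ivy–Theo → e = 2.
Clustering(Beata) = 2/6 = 1/3.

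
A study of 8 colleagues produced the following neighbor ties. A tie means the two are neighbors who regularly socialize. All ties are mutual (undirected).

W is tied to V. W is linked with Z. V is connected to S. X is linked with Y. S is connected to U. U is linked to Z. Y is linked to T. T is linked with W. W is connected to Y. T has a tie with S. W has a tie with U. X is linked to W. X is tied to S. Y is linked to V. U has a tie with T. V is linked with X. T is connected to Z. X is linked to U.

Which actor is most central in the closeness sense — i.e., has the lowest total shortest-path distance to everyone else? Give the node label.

Farness (sum of distances to all others) for each node — S:10, T:9, U:9, V:10, W:8, X:9, Y:10, Z:11.
The smallest farness is 8, for W, so W has the highest closeness.

W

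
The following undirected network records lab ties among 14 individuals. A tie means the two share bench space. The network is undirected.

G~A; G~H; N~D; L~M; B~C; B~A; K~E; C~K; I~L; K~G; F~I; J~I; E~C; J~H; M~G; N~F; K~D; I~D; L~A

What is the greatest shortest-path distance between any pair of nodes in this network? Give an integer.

4

Eccentricity of each node (its greatest distance to any other): A:4, B:4, C:4, D:3, E:4, F:4, G:4, H:4, I:3, J:4, K:3, L:4, M:4, N:4.
The maximum eccentricity is 4, realized for instance by the pair E–F via E – K – D – N – F. So the diameter is 4.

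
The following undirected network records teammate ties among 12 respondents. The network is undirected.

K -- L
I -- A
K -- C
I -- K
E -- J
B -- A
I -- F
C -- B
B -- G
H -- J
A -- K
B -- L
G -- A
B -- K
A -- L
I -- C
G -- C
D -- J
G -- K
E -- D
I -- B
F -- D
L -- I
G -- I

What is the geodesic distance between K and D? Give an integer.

One shortest route is K – I – F – D, which uses 3 edges, and at distance 2 from K we only reach {F}, which does not include D. So d(K,D) = 3.

3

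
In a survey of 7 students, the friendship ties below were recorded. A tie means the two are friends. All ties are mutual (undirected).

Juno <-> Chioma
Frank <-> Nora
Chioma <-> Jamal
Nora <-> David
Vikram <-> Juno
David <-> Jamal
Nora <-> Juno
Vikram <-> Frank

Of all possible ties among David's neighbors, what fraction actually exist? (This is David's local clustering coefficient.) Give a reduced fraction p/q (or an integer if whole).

0

David's neighbors: Jamal and Nora (k = 2).
Possible neighbor pairs: C(2,2) = 1. Edges among them: none → e = 0.
Clustering(David) = 0/1.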